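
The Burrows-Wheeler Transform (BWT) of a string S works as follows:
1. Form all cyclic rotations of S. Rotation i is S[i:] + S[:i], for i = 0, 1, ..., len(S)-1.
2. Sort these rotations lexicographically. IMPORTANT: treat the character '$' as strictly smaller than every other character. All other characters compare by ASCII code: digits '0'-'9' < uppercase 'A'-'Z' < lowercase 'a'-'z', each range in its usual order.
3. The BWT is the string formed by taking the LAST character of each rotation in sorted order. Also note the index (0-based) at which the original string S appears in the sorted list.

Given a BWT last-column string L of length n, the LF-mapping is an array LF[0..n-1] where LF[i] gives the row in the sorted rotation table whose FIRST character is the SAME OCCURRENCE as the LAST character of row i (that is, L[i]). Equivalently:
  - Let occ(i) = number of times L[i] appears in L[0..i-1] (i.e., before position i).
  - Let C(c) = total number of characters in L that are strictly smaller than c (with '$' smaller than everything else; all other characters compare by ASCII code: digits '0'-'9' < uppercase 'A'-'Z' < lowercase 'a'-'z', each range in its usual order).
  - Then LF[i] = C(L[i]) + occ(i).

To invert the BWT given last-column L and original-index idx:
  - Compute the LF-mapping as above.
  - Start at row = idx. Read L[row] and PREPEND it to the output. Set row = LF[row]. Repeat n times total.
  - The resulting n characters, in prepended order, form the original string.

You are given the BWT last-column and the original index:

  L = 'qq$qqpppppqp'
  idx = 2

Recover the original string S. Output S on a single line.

Answer: ppqqpqppqpq$

Derivation:
LF mapping: 7 8 0 9 10 1 2 3 4 5 11 6
Walk LF starting at row 2, prepending L[row]:
  step 1: row=2, L[2]='$', prepend. Next row=LF[2]=0
  step 2: row=0, L[0]='q', prepend. Next row=LF[0]=7
  step 3: row=7, L[7]='p', prepend. Next row=LF[7]=3
  step 4: row=3, L[3]='q', prepend. Next row=LF[3]=9
  step 5: row=9, L[9]='p', prepend. Next row=LF[9]=5
  step 6: row=5, L[5]='p', prepend. Next row=LF[5]=1
  step 7: row=1, L[1]='q', prepend. Next row=LF[1]=8
  step 8: row=8, L[8]='p', prepend. Next row=LF[8]=4
  step 9: row=4, L[4]='q', prepend. Next row=LF[4]=10
  step 10: row=10, L[10]='q', prepend. Next row=LF[10]=11
  step 11: row=11, L[11]='p', prepend. Next row=LF[11]=6
  step 12: row=6, L[6]='p', prepend. Next row=LF[6]=2
Reversed output: ppqqpqppqpq$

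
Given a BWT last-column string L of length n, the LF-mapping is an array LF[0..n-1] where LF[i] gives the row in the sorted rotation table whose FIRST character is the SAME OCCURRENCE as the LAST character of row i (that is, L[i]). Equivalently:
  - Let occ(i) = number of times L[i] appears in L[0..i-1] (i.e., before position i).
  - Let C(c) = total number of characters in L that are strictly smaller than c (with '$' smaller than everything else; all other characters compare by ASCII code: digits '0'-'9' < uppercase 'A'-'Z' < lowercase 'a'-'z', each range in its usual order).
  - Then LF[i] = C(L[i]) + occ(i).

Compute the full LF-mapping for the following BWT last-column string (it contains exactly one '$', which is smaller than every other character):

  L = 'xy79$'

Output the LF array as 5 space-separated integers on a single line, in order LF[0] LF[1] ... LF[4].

Answer: 3 4 1 2 0

Derivation:
Char counts: '$':1, '7':1, '9':1, 'x':1, 'y':1
C (first-col start): C('$')=0, C('7')=1, C('9')=2, C('x')=3, C('y')=4
L[0]='x': occ=0, LF[0]=C('x')+0=3+0=3
L[1]='y': occ=0, LF[1]=C('y')+0=4+0=4
L[2]='7': occ=0, LF[2]=C('7')+0=1+0=1
L[3]='9': occ=0, LF[3]=C('9')+0=2+0=2
L[4]='$': occ=0, LF[4]=C('$')+0=0+0=0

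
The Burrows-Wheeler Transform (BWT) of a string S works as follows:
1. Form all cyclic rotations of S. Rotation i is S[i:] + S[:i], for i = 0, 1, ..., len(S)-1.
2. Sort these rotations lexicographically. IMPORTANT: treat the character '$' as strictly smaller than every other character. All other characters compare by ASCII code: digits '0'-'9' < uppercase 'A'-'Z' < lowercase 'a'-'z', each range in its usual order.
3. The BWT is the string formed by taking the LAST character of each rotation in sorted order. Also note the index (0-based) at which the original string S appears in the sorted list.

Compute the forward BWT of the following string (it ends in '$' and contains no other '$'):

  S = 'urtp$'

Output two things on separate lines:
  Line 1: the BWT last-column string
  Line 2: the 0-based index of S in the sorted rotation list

All 5 rotations (rotation i = S[i:]+S[:i]):
  rot[0] = urtp$
  rot[1] = rtp$u
  rot[2] = tp$ur
  rot[3] = p$urt
  rot[4] = $urtp
Sorted (with $ < everything):
  sorted[0] = $urtp  (last char: 'p')
  sorted[1] = p$urt  (last char: 't')
  sorted[2] = rtp$u  (last char: 'u')
  sorted[3] = tp$ur  (last char: 'r')
  sorted[4] = urtp$  (last char: '$')
Last column: ptur$
Original string S is at sorted index 4

Answer: ptur$
4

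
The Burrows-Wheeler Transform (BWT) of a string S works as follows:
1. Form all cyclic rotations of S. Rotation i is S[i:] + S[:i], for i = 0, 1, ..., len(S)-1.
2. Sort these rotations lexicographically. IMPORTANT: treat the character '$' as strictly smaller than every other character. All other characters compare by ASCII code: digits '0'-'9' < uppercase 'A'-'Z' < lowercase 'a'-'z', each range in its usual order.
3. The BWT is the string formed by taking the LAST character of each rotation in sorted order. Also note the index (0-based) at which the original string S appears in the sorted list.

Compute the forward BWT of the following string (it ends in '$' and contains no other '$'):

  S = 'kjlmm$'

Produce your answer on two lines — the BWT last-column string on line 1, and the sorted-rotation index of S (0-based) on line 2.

All 6 rotations (rotation i = S[i:]+S[:i]):
  rot[0] = kjlmm$
  rot[1] = jlmm$k
  rot[2] = lmm$kj
  rot[3] = mm$kjl
  rot[4] = m$kjlm
  rot[5] = $kjlmm
Sorted (with $ < everything):
  sorted[0] = $kjlmm  (last char: 'm')
  sorted[1] = jlmm$k  (last char: 'k')
  sorted[2] = kjlmm$  (last char: '$')
  sorted[3] = lmm$kj  (last char: 'j')
  sorted[4] = m$kjlm  (last char: 'm')
  sorted[5] = mm$kjl  (last char: 'l')
Last column: mk$jml
Original string S is at sorted index 2

Answer: mk$jml
2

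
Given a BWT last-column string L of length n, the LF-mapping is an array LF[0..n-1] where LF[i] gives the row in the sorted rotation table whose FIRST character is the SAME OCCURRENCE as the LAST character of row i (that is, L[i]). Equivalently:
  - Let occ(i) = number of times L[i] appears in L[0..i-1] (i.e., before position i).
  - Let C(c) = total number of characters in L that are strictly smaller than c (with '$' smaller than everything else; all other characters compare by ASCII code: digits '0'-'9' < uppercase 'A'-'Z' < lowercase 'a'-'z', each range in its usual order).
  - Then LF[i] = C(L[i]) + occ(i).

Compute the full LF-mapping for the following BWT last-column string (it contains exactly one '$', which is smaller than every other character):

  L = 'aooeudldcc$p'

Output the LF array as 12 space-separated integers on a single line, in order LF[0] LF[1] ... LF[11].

Answer: 1 8 9 6 11 4 7 5 2 3 0 10

Derivation:
Char counts: '$':1, 'a':1, 'c':2, 'd':2, 'e':1, 'l':1, 'o':2, 'p':1, 'u':1
C (first-col start): C('$')=0, C('a')=1, C('c')=2, C('d')=4, C('e')=6, C('l')=7, C('o')=8, C('p')=10, C('u')=11
L[0]='a': occ=0, LF[0]=C('a')+0=1+0=1
L[1]='o': occ=0, LF[1]=C('o')+0=8+0=8
L[2]='o': occ=1, LF[2]=C('o')+1=8+1=9
L[3]='e': occ=0, LF[3]=C('e')+0=6+0=6
L[4]='u': occ=0, LF[4]=C('u')+0=11+0=11
L[5]='d': occ=0, LF[5]=C('d')+0=4+0=4
L[6]='l': occ=0, LF[6]=C('l')+0=7+0=7
L[7]='d': occ=1, LF[7]=C('d')+1=4+1=5
L[8]='c': occ=0, LF[8]=C('c')+0=2+0=2
L[9]='c': occ=1, LF[9]=C('c')+1=2+1=3
L[10]='$': occ=0, LF[10]=C('$')+0=0+0=0
L[11]='p': occ=0, LF[11]=C('p')+0=10+0=10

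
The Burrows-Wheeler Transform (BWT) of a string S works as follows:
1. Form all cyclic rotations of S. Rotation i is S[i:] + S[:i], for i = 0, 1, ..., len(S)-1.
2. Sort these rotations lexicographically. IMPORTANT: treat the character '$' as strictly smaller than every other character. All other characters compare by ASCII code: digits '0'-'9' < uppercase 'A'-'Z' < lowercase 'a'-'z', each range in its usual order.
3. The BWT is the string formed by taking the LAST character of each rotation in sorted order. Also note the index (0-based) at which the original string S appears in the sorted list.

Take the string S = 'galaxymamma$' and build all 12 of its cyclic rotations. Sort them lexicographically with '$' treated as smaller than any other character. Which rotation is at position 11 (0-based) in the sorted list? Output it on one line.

Answer: ymamma$galax

Derivation:
All 12 rotations (rotation i = S[i:]+S[:i]):
  rot[0] = galaxymamma$
  rot[1] = alaxymamma$g
  rot[2] = laxymamma$ga
  rot[3] = axymamma$gal
  rot[4] = xymamma$gala
  rot[5] = ymamma$galax
  rot[6] = mamma$galaxy
  rot[7] = amma$galaxym
  rot[8] = mma$galaxyma
  rot[9] = ma$galaxymam
  rot[10] = a$galaxymamm
  rot[11] = $galaxymamma
Sorted (with $ < everything):
  sorted[0] = $galaxymamma
  sorted[1] = a$galaxymamm
  sorted[2] = alaxymamma$g
  sorted[3] = amma$galaxym
  sorted[4] = axymamma$gal
  sorted[5] = galaxymamma$
  sorted[6] = laxymamma$ga
  sorted[7] = ma$galaxymam
  sorted[8] = mamma$galaxy
  sorted[9] = mma$galaxyma
  sorted[10] = xymamma$gala
  sorted[11] = ymamma$galax
sorted[11] = ymamma$galax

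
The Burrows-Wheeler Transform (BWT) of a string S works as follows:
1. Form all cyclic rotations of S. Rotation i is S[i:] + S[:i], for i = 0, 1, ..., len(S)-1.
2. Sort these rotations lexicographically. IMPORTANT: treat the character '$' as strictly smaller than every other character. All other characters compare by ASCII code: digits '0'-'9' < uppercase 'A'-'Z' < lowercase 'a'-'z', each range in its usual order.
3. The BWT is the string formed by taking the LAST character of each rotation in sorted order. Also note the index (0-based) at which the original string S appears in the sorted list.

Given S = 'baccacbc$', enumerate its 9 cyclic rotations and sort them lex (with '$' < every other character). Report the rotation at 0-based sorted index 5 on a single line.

All 9 rotations (rotation i = S[i:]+S[:i]):
  rot[0] = baccacbc$
  rot[1] = accacbc$b
  rot[2] = ccacbc$ba
  rot[3] = cacbc$bac
  rot[4] = acbc$bacc
  rot[5] = cbc$bacca
  rot[6] = bc$baccac
  rot[7] = c$baccacb
  rot[8] = $baccacbc
Sorted (with $ < everything):
  sorted[0] = $baccacbc
  sorted[1] = acbc$bacc
  sorted[2] = accacbc$b
  sorted[3] = baccacbc$
  sorted[4] = bc$baccac
  sorted[5] = c$baccacb
  sorted[6] = cacbc$bac
  sorted[7] = cbc$bacca
  sorted[8] = ccacbc$ba
sorted[5] = c$baccacb

Answer: c$baccacb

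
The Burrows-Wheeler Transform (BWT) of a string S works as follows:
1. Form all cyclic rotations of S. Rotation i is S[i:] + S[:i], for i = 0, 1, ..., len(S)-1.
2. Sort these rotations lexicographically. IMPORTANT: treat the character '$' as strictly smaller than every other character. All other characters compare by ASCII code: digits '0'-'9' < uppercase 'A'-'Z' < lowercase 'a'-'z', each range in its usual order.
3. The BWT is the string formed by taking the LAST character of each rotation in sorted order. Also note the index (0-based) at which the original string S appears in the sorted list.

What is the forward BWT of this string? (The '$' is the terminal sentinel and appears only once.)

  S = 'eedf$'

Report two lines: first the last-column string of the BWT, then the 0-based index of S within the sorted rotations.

All 5 rotations (rotation i = S[i:]+S[:i]):
  rot[0] = eedf$
  rot[1] = edf$e
  rot[2] = df$ee
  rot[3] = f$eed
  rot[4] = $eedf
Sorted (with $ < everything):
  sorted[0] = $eedf  (last char: 'f')
  sorted[1] = df$ee  (last char: 'e')
  sorted[2] = edf$e  (last char: 'e')
  sorted[3] = eedf$  (last char: '$')
  sorted[4] = f$eed  (last char: 'd')
Last column: fee$d
Original string S is at sorted index 3

Answer: fee$d
3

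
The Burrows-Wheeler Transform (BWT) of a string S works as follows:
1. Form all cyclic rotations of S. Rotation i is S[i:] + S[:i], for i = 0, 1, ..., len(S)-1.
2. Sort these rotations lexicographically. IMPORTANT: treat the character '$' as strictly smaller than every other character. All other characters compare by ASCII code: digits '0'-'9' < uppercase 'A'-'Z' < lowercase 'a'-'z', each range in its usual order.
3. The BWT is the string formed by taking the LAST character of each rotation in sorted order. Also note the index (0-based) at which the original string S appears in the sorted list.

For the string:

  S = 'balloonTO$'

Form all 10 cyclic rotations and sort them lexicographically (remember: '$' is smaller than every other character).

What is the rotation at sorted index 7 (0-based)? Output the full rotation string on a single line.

Answer: nTO$balloo

Derivation:
All 10 rotations (rotation i = S[i:]+S[:i]):
  rot[0] = balloonTO$
  rot[1] = alloonTO$b
  rot[2] = lloonTO$ba
  rot[3] = loonTO$bal
  rot[4] = oonTO$ball
  rot[5] = onTO$ballo
  rot[6] = nTO$balloo
  rot[7] = TO$balloon
  rot[8] = O$balloonT
  rot[9] = $balloonTO
Sorted (with $ < everything):
  sorted[0] = $balloonTO
  sorted[1] = O$balloonT
  sorted[2] = TO$balloon
  sorted[3] = alloonTO$b
  sorted[4] = balloonTO$
  sorted[5] = lloonTO$ba
  sorted[6] = loonTO$bal
  sorted[7] = nTO$balloo
  sorted[8] = onTO$ballo
  sorted[9] = oonTO$ball
sorted[7] = nTO$balloo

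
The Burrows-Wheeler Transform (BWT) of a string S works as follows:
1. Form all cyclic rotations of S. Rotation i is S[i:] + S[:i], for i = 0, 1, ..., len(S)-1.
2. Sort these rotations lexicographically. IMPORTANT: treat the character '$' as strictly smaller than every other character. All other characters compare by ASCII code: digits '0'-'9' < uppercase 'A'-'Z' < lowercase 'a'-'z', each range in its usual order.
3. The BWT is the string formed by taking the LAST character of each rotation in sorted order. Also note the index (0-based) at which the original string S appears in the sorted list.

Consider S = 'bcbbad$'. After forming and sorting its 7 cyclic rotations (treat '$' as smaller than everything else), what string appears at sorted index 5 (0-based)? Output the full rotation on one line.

All 7 rotations (rotation i = S[i:]+S[:i]):
  rot[0] = bcbbad$
  rot[1] = cbbad$b
  rot[2] = bbad$bc
  rot[3] = bad$bcb
  rot[4] = ad$bcbb
  rot[5] = d$bcbba
  rot[6] = $bcbbad
Sorted (with $ < everything):
  sorted[0] = $bcbbad
  sorted[1] = ad$bcbb
  sorted[2] = bad$bcb
  sorted[3] = bbad$bc
  sorted[4] = bcbbad$
  sorted[5] = cbbad$b
  sorted[6] = d$bcbba
sorted[5] = cbbad$b

Answer: cbbad$b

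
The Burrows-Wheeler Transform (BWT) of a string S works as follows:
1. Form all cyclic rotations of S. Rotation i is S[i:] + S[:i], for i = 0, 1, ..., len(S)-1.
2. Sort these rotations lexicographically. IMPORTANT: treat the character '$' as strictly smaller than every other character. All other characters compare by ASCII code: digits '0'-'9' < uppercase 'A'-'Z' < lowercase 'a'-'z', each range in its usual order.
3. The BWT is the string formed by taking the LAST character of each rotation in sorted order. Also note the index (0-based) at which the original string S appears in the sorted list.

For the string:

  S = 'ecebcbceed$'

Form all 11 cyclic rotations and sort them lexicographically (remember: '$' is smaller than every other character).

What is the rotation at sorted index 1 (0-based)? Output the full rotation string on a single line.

All 11 rotations (rotation i = S[i:]+S[:i]):
  rot[0] = ecebcbceed$
  rot[1] = cebcbceed$e
  rot[2] = ebcbceed$ec
  rot[3] = bcbceed$ece
  rot[4] = cbceed$eceb
  rot[5] = bceed$ecebc
  rot[6] = ceed$ecebcb
  rot[7] = eed$ecebcbc
  rot[8] = ed$ecebcbce
  rot[9] = d$ecebcbcee
  rot[10] = $ecebcbceed
Sorted (with $ < everything):
  sorted[0] = $ecebcbceed
  sorted[1] = bcbceed$ece
  sorted[2] = bceed$ecebc
  sorted[3] = cbceed$eceb
  sorted[4] = cebcbceed$e
  sorted[5] = ceed$ecebcb
  sorted[6] = d$ecebcbcee
  sorted[7] = ebcbceed$ec
  sorted[8] = ecebcbceed$
  sorted[9] = ed$ecebcbce
  sorted[10] = eed$ecebcbc
sorted[1] = bcbceed$ece

Answer: bcbceed$ece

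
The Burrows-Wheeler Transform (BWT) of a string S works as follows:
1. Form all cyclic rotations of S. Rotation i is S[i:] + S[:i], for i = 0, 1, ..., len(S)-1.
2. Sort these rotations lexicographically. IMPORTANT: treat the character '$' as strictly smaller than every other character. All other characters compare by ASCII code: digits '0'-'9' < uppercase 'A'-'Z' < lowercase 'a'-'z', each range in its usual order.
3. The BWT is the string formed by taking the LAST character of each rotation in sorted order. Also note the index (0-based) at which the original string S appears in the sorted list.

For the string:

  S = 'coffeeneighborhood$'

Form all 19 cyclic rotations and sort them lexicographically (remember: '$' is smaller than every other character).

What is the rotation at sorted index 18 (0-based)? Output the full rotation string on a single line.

Answer: rhood$coffeeneighbo

Derivation:
All 19 rotations (rotation i = S[i:]+S[:i]):
  rot[0] = coffeeneighborhood$
  rot[1] = offeeneighborhood$c
  rot[2] = ffeeneighborhood$co
  rot[3] = feeneighborhood$cof
  rot[4] = eeneighborhood$coff
  rot[5] = eneighborhood$coffe
  rot[6] = neighborhood$coffee
  rot[7] = eighborhood$coffeen
  rot[8] = ighborhood$coffeene
  rot[9] = ghborhood$coffeenei
  rot[10] = hborhood$coffeeneig
  rot[11] = borhood$coffeeneigh
  rot[12] = orhood$coffeeneighb
  rot[13] = rhood$coffeeneighbo
  rot[14] = hood$coffeeneighbor
  rot[15] = ood$coffeeneighborh
  rot[16] = od$coffeeneighborho
  rot[17] = d$coffeeneighborhoo
  rot[18] = $coffeeneighborhood
Sorted (with $ < everything):
  sorted[0] = $coffeeneighborhood
  sorted[1] = borhood$coffeeneigh
  sorted[2] = coffeeneighborhood$
  sorted[3] = d$coffeeneighborhoo
  sorted[4] = eeneighborhood$coff
  sorted[5] = eighborhood$coffeen
  sorted[6] = eneighborhood$coffe
  sorted[7] = feeneighborhood$cof
  sorted[8] = ffeeneighborhood$co
  sorted[9] = ghborhood$coffeenei
  sorted[10] = hborhood$coffeeneig
  sorted[11] = hood$coffeeneighbor
  sorted[12] = ighborhood$coffeene
  sorted[13] = neighborhood$coffee
  sorted[14] = od$coffeeneighborho
  sorted[15] = offeeneighborhood$c
  sorted[16] = ood$coffeeneighborh
  sorted[17] = orhood$coffeeneighb
  sorted[18] = rhood$coffeeneighbo
sorted[18] = rhood$coffeeneighbo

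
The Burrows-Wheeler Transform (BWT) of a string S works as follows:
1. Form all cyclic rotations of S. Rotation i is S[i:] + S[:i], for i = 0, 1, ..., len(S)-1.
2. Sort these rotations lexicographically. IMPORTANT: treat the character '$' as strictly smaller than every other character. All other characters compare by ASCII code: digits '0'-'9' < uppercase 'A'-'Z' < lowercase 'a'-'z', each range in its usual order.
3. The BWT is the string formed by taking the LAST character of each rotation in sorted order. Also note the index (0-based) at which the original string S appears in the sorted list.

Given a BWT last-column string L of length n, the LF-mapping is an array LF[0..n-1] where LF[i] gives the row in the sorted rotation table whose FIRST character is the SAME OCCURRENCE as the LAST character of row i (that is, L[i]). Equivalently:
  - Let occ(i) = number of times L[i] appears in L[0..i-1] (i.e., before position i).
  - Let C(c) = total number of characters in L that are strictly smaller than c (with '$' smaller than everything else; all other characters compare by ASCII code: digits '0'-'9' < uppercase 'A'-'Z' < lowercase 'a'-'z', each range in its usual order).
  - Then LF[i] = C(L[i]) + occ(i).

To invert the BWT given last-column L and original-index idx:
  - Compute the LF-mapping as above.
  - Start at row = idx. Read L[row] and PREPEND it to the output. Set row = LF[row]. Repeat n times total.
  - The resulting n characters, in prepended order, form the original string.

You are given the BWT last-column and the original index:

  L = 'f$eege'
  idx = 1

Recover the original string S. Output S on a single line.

Answer: eeegf$

Derivation:
LF mapping: 4 0 1 2 5 3
Walk LF starting at row 1, prepending L[row]:
  step 1: row=1, L[1]='$', prepend. Next row=LF[1]=0
  step 2: row=0, L[0]='f', prepend. Next row=LF[0]=4
  step 3: row=4, L[4]='g', prepend. Next row=LF[4]=5
  step 4: row=5, L[5]='e', prepend. Next row=LF[5]=3
  step 5: row=3, L[3]='e', prepend. Next row=LF[3]=2
  step 6: row=2, L[2]='e', prepend. Next row=LF[2]=1
Reversed output: eeegf$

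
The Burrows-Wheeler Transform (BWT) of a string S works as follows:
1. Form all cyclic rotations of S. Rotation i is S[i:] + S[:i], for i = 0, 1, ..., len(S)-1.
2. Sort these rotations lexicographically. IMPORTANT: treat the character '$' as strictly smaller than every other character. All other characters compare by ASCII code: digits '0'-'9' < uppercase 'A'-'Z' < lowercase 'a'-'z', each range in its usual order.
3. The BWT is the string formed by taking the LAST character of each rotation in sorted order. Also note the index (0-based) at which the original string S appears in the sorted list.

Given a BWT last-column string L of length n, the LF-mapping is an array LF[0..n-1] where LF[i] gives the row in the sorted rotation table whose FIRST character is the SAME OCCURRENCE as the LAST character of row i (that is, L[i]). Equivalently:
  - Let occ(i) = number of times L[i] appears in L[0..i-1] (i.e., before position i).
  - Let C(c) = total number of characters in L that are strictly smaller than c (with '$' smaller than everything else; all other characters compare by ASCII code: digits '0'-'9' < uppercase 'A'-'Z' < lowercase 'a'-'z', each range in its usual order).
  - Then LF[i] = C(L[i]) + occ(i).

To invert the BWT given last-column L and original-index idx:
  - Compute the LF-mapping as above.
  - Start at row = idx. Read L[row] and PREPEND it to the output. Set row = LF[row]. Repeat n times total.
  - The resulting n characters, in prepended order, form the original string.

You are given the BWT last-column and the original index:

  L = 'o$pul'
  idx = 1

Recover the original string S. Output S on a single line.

LF mapping: 2 0 3 4 1
Walk LF starting at row 1, prepending L[row]:
  step 1: row=1, L[1]='$', prepend. Next row=LF[1]=0
  step 2: row=0, L[0]='o', prepend. Next row=LF[0]=2
  step 3: row=2, L[2]='p', prepend. Next row=LF[2]=3
  step 4: row=3, L[3]='u', prepend. Next row=LF[3]=4
  step 5: row=4, L[4]='l', prepend. Next row=LF[4]=1
Reversed output: lupo$

Answer: lupo$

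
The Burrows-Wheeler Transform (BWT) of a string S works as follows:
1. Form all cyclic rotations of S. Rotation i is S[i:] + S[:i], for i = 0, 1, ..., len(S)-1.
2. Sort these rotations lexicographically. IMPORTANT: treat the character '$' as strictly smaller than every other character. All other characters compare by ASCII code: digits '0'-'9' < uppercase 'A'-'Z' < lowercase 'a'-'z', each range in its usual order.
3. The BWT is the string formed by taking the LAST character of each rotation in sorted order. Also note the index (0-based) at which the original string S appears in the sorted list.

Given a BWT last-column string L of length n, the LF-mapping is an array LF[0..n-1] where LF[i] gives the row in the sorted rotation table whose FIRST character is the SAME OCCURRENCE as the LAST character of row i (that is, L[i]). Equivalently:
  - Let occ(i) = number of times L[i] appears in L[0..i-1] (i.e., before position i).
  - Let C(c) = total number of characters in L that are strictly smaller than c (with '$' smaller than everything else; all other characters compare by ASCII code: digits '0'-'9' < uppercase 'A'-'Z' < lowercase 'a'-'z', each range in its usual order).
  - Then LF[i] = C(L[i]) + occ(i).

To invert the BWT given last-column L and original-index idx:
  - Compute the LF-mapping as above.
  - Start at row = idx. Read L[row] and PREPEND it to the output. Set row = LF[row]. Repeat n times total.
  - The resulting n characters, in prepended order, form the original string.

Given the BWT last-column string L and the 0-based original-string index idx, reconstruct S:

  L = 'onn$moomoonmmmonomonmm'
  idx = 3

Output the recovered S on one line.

LF mapping: 14 9 10 0 1 15 16 2 17 18 11 3 4 5 19 12 20 6 21 13 7 8
Walk LF starting at row 3, prepending L[row]:
  step 1: row=3, L[3]='$', prepend. Next row=LF[3]=0
  step 2: row=0, L[0]='o', prepend. Next row=LF[0]=14
  step 3: row=14, L[14]='o', prepend. Next row=LF[14]=19
  step 4: row=19, L[19]='n', prepend. Next row=LF[19]=13
  step 5: row=13, L[13]='m', prepend. Next row=LF[13]=5
  step 6: row=5, L[5]='o', prepend. Next row=LF[5]=15
  step 7: row=15, L[15]='n', prepend. Next row=LF[15]=12
  step 8: row=12, L[12]='m', prepend. Next row=LF[12]=4
  step 9: row=4, L[4]='m', prepend. Next row=LF[4]=1
  step 10: row=1, L[1]='n', prepend. Next row=LF[1]=9
  step 11: row=9, L[9]='o', prepend. Next row=LF[9]=18
  step 12: row=18, L[18]='o', prepend. Next row=LF[18]=21
  step 13: row=21, L[21]='m', prepend. Next row=LF[21]=8
  step 14: row=8, L[8]='o', prepend. Next row=LF[8]=17
  step 15: row=17, L[17]='m', prepend. Next row=LF[17]=6
  step 16: row=6, L[6]='o', prepend. Next row=LF[6]=16
  step 17: row=16, L[16]='o', prepend. Next row=LF[16]=20
  step 18: row=20, L[20]='m', prepend. Next row=LF[20]=7
  step 19: row=7, L[7]='m', prepend. Next row=LF[7]=2
  step 20: row=2, L[2]='n', prepend. Next row=LF[2]=10
  step 21: row=10, L[10]='n', prepend. Next row=LF[10]=11
  step 22: row=11, L[11]='m', prepend. Next row=LF[11]=3
Reversed output: mnnmmoomomoonmmnomnoo$

Answer: mnnmmoomomoonmmnomnoo$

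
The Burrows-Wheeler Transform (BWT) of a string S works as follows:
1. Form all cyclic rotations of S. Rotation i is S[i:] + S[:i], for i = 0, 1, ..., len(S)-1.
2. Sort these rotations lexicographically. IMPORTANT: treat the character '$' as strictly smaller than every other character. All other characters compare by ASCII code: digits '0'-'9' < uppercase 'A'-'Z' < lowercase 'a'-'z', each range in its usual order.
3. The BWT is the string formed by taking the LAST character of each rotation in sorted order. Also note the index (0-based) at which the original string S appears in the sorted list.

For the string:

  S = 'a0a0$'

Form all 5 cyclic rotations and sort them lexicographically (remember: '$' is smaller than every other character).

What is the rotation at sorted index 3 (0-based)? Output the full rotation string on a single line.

Answer: a0$a0

Derivation:
All 5 rotations (rotation i = S[i:]+S[:i]):
  rot[0] = a0a0$
  rot[1] = 0a0$a
  rot[2] = a0$a0
  rot[3] = 0$a0a
  rot[4] = $a0a0
Sorted (with $ < everything):
  sorted[0] = $a0a0
  sorted[1] = 0$a0a
  sorted[2] = 0a0$a
  sorted[3] = a0$a0
  sorted[4] = a0a0$
sorted[3] = a0$a0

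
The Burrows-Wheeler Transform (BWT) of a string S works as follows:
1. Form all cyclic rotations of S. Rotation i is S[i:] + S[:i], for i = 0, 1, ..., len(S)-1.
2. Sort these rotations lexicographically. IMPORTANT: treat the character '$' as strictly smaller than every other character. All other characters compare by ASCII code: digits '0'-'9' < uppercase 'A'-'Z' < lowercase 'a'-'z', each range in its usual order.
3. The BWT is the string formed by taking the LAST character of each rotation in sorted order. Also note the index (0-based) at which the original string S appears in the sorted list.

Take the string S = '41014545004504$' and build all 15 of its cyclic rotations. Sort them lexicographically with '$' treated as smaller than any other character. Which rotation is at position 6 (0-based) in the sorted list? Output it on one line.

All 15 rotations (rotation i = S[i:]+S[:i]):
  rot[0] = 41014545004504$
  rot[1] = 1014545004504$4
  rot[2] = 014545004504$41
  rot[3] = 14545004504$410
  rot[4] = 4545004504$4101
  rot[5] = 545004504$41014
  rot[6] = 45004504$410145
  rot[7] = 5004504$4101454
  rot[8] = 004504$41014545
  rot[9] = 04504$410145450
  rot[10] = 4504$4101454500
  rot[11] = 504$41014545004
  rot[12] = 04$410145450045
  rot[13] = 4$4101454500450
  rot[14] = $41014545004504
Sorted (with $ < everything):
  sorted[0] = $41014545004504
  sorted[1] = 004504$41014545
  sorted[2] = 014545004504$41
  sorted[3] = 04$410145450045
  sorted[4] = 04504$410145450
  sorted[5] = 1014545004504$4
  sorted[6] = 14545004504$410
  sorted[7] = 4$4101454500450
  sorted[8] = 41014545004504$
  sorted[9] = 45004504$410145
  sorted[10] = 4504$4101454500
  sorted[11] = 4545004504$4101
  sorted[12] = 5004504$4101454
  sorted[13] = 504$41014545004
  sorted[14] = 545004504$41014
sorted[6] = 14545004504$410

Answer: 14545004504$410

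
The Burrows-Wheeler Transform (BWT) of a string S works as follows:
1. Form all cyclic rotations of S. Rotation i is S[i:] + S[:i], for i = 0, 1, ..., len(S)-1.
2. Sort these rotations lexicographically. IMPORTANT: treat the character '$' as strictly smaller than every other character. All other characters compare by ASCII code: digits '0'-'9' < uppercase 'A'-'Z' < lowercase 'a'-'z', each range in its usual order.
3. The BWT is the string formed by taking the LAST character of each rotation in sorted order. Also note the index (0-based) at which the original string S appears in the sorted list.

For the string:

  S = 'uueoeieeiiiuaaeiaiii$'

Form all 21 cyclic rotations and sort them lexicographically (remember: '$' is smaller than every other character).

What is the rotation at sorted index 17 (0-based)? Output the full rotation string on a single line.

Answer: oeieeiiiuaaeiaiii$uue

Derivation:
All 21 rotations (rotation i = S[i:]+S[:i]):
  rot[0] = uueoeieeiiiuaaeiaiii$
  rot[1] = ueoeieeiiiuaaeiaiii$u
  rot[2] = eoeieeiiiuaaeiaiii$uu
  rot[3] = oeieeiiiuaaeiaiii$uue
  rot[4] = eieeiiiuaaeiaiii$uueo
  rot[5] = ieeiiiuaaeiaiii$uueoe
  rot[6] = eeiiiuaaeiaiii$uueoei
  rot[7] = eiiiuaaeiaiii$uueoeie
  rot[8] = iiiuaaeiaiii$uueoeiee
  rot[9] = iiuaaeiaiii$uueoeieei
  rot[10] = iuaaeiaiii$uueoeieeii
  rot[11] = uaaeiaiii$uueoeieeiii
  rot[12] = aaeiaiii$uueoeieeiiiu
  rot[13] = aeiaiii$uueoeieeiiiua
  rot[14] = eiaiii$uueoeieeiiiuaa
  rot[15] = iaiii$uueoeieeiiiuaae
  rot[16] = aiii$uueoeieeiiiuaaei
  rot[17] = iii$uueoeieeiiiuaaeia
  rot[18] = ii$uueoeieeiiiuaaeiai
  rot[19] = i$uueoeieeiiiuaaeiaii
  rot[20] = $uueoeieeiiiuaaeiaiii
Sorted (with $ < everything):
  sorted[0] = $uueoeieeiiiuaaeiaiii
  sorted[1] = aaeiaiii$uueoeieeiiiu
  sorted[2] = aeiaiii$uueoeieeiiiua
  sorted[3] = aiii$uueoeieeiiiuaaei
  sorted[4] = eeiiiuaaeiaiii$uueoei
  sorted[5] = eiaiii$uueoeieeiiiuaa
  sorted[6] = eieeiiiuaaeiaiii$uueo
  sorted[7] = eiiiuaaeiaiii$uueoeie
  sorted[8] = eoeieeiiiuaaeiaiii$uu
  sorted[9] = i$uueoeieeiiiuaaeiaii
  sorted[10] = iaiii$uueoeieeiiiuaae
  sorted[11] = ieeiiiuaaeiaiii$uueoe
  sorted[12] = ii$uueoeieeiiiuaaeiai
  sorted[13] = iii$uueoeieeiiiuaaeia
  sorted[14] = iiiuaaeiaiii$uueoeiee
  sorted[15] = iiuaaeiaiii$uueoeieei
  sorted[16] = iuaaeiaiii$uueoeieeii
  sorted[17] = oeieeiiiuaaeiaiii$uue
  sorted[18] = uaaeiaiii$uueoeieeiii
  sorted[19] = ueoeieeiiiuaaeiaiii$u
  sorted[20] = uueoeieeiiiuaaeiaiii$
sorted[17] = oeieeiiiuaaeiaiii$uue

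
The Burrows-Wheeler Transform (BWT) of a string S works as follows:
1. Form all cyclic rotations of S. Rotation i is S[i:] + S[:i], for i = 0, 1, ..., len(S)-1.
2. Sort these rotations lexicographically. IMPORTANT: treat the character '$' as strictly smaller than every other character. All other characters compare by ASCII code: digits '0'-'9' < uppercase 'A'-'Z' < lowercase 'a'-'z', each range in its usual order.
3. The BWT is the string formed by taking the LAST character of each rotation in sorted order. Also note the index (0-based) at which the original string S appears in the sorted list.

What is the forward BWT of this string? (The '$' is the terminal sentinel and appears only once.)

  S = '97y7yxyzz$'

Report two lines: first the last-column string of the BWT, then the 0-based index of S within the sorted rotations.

All 10 rotations (rotation i = S[i:]+S[:i]):
  rot[0] = 97y7yxyzz$
  rot[1] = 7y7yxyzz$9
  rot[2] = y7yxyzz$97
  rot[3] = 7yxyzz$97y
  rot[4] = yxyzz$97y7
  rot[5] = xyzz$97y7y
  rot[6] = yzz$97y7yx
  rot[7] = zz$97y7yxy
  rot[8] = z$97y7yxyz
  rot[9] = $97y7yxyzz
Sorted (with $ < everything):
  sorted[0] = $97y7yxyzz  (last char: 'z')
  sorted[1] = 7y7yxyzz$9  (last char: '9')
  sorted[2] = 7yxyzz$97y  (last char: 'y')
  sorted[3] = 97y7yxyzz$  (last char: '$')
  sorted[4] = xyzz$97y7y  (last char: 'y')
  sorted[5] = y7yxyzz$97  (last char: '7')
  sorted[6] = yxyzz$97y7  (last char: '7')
  sorted[7] = yzz$97y7yx  (last char: 'x')
  sorted[8] = z$97y7yxyz  (last char: 'z')
  sorted[9] = zz$97y7yxy  (last char: 'y')
Last column: z9y$y77xzy
Original string S is at sorted index 3

Answer: z9y$y77xzy
3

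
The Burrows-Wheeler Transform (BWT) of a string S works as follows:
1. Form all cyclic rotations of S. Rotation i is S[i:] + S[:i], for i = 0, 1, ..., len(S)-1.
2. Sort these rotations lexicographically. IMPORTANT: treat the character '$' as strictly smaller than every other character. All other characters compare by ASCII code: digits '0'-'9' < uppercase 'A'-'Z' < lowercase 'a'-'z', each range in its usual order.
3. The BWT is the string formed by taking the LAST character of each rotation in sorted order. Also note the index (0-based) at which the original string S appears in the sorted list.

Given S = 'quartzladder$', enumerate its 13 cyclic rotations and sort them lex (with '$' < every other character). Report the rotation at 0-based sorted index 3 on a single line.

All 13 rotations (rotation i = S[i:]+S[:i]):
  rot[0] = quartzladder$
  rot[1] = uartzladder$q
  rot[2] = artzladder$qu
  rot[3] = rtzladder$qua
  rot[4] = tzladder$quar
  rot[5] = zladder$quart
  rot[6] = ladder$quartz
  rot[7] = adder$quartzl
  rot[8] = dder$quartzla
  rot[9] = der$quartzlad
  rot[10] = er$quartzladd
  rot[11] = r$quartzladde
  rot[12] = $quartzladder
Sorted (with $ < everything):
  sorted[0] = $quartzladder
  sorted[1] = adder$quartzl
  sorted[2] = artzladder$qu
  sorted[3] = dder$quartzla
  sorted[4] = der$quartzlad
  sorted[5] = er$quartzladd
  sorted[6] = ladder$quartz
  sorted[7] = quartzladder$
  sorted[8] = r$quartzladde
  sorted[9] = rtzladder$qua
  sorted[10] = tzladder$quar
  sorted[11] = uartzladder$q
  sorted[12] = zladder$quart
sorted[3] = dder$quartzla

Answer: dder$quartzla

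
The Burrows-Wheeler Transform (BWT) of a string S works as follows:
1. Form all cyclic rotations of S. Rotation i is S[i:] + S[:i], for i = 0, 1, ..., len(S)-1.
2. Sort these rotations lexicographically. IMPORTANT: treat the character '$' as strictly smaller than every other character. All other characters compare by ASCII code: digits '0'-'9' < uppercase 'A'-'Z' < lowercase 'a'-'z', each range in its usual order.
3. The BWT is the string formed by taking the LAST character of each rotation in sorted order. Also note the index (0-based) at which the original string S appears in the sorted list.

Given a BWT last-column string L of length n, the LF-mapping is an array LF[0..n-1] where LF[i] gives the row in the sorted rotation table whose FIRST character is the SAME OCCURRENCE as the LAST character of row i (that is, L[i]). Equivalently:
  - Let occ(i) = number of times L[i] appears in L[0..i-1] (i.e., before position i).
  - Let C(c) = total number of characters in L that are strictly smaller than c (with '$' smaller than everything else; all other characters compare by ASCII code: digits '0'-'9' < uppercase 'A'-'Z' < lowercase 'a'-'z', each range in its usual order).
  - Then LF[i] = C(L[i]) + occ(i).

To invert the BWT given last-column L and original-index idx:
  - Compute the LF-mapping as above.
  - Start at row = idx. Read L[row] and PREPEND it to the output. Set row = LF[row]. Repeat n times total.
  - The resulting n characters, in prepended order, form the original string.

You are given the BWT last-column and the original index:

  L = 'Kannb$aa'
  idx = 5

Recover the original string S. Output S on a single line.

Answer: bananaK$

Derivation:
LF mapping: 1 2 6 7 5 0 3 4
Walk LF starting at row 5, prepending L[row]:
  step 1: row=5, L[5]='$', prepend. Next row=LF[5]=0
  step 2: row=0, L[0]='K', prepend. Next row=LF[0]=1
  step 3: row=1, L[1]='a', prepend. Next row=LF[1]=2
  step 4: row=2, L[2]='n', prepend. Next row=LF[2]=6
  step 5: row=6, L[6]='a', prepend. Next row=LF[6]=3
  step 6: row=3, L[3]='n', prepend. Next row=LF[3]=7
  step 7: row=7, L[7]='a', prepend. Next row=LF[7]=4
  step 8: row=4, L[4]='b', prepend. Next row=LF[4]=5
Reversed output: bananaK$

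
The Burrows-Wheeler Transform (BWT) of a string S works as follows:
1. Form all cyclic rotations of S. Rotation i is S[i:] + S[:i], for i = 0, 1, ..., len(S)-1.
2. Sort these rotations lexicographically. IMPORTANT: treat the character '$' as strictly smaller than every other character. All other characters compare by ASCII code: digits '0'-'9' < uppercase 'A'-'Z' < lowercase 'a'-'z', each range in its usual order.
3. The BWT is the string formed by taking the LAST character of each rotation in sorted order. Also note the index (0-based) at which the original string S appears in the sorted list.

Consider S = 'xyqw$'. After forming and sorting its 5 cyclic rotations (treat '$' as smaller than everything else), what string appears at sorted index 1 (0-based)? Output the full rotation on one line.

All 5 rotations (rotation i = S[i:]+S[:i]):
  rot[0] = xyqw$
  rot[1] = yqw$x
  rot[2] = qw$xy
  rot[3] = w$xyq
  rot[4] = $xyqw
Sorted (with $ < everything):
  sorted[0] = $xyqw
  sorted[1] = qw$xy
  sorted[2] = w$xyq
  sorted[3] = xyqw$
  sorted[4] = yqw$x
sorted[1] = qw$xy

Answer: qw$xy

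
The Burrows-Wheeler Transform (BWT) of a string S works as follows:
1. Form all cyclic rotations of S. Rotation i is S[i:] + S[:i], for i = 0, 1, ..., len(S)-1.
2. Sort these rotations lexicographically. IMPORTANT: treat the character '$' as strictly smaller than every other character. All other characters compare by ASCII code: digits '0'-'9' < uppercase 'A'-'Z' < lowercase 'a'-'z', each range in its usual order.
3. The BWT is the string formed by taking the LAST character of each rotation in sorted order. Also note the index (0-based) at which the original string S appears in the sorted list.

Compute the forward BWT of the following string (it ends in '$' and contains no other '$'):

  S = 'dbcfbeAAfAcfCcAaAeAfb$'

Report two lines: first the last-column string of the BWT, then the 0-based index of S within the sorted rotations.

All 22 rotations (rotation i = S[i:]+S[:i]):
  rot[0] = dbcfbeAAfAcfCcAaAeAfb$
  rot[1] = bcfbeAAfAcfCcAaAeAfb$d
  rot[2] = cfbeAAfAcfCcAaAeAfb$db
  rot[3] = fbeAAfAcfCcAaAeAfb$dbc
  rot[4] = beAAfAcfCcAaAeAfb$dbcf
  rot[5] = eAAfAcfCcAaAeAfb$dbcfb
  rot[6] = AAfAcfCcAaAeAfb$dbcfbe
  rot[7] = AfAcfCcAaAeAfb$dbcfbeA
  rot[8] = fAcfCcAaAeAfb$dbcfbeAA
  rot[9] = AcfCcAaAeAfb$dbcfbeAAf
  rot[10] = cfCcAaAeAfb$dbcfbeAAfA
  rot[11] = fCcAaAeAfb$dbcfbeAAfAc
  rot[12] = CcAaAeAfb$dbcfbeAAfAcf
  rot[13] = cAaAeAfb$dbcfbeAAfAcfC
  rot[14] = AaAeAfb$dbcfbeAAfAcfCc
  rot[15] = aAeAfb$dbcfbeAAfAcfCcA
  rot[16] = AeAfb$dbcfbeAAfAcfCcAa
  rot[17] = eAfb$dbcfbeAAfAcfCcAaA
  rot[18] = Afb$dbcfbeAAfAcfCcAaAe
  rot[19] = fb$dbcfbeAAfAcfCcAaAeA
  rot[20] = b$dbcfbeAAfAcfCcAaAeAf
  rot[21] = $dbcfbeAAfAcfCcAaAeAfb
Sorted (with $ < everything):
  sorted[0] = $dbcfbeAAfAcfCcAaAeAfb  (last char: 'b')
  sorted[1] = AAfAcfCcAaAeAfb$dbcfbe  (last char: 'e')
  sorted[2] = AaAeAfb$dbcfbeAAfAcfCc  (last char: 'c')
  sorted[3] = AcfCcAaAeAfb$dbcfbeAAf  (last char: 'f')
  sorted[4] = AeAfb$dbcfbeAAfAcfCcAa  (last char: 'a')
  sorted[5] = AfAcfCcAaAeAfb$dbcfbeA  (last char: 'A')
  sorted[6] = Afb$dbcfbeAAfAcfCcAaAe  (last char: 'e')
  sorted[7] = CcAaAeAfb$dbcfbeAAfAcf  (last char: 'f')
  sorted[8] = aAeAfb$dbcfbeAAfAcfCcA  (last char: 'A')
  sorted[9] = b$dbcfbeAAfAcfCcAaAeAf  (last char: 'f')
  sorted[10] = bcfbeAAfAcfCcAaAeAfb$d  (last char: 'd')
  sorted[11] = beAAfAcfCcAaAeAfb$dbcf  (last char: 'f')
  sorted[12] = cAaAeAfb$dbcfbeAAfAcfC  (last char: 'C')
  sorted[13] = cfCcAaAeAfb$dbcfbeAAfA  (last char: 'A')
  sorted[14] = cfbeAAfAcfCcAaAeAfb$db  (last char: 'b')
  sorted[15] = dbcfbeAAfAcfCcAaAeAfb$  (last char: '$')
  sorted[16] = eAAfAcfCcAaAeAfb$dbcfb  (last char: 'b')
  sorted[17] = eAfb$dbcfbeAAfAcfCcAaA  (last char: 'A')
  sorted[18] = fAcfCcAaAeAfb$dbcfbeAA  (last char: 'A')
  sorted[19] = fCcAaAeAfb$dbcfbeAAfAc  (last char: 'c')
  sorted[20] = fb$dbcfbeAAfAcfCcAaAeA  (last char: 'A')
  sorted[21] = fbeAAfAcfCcAaAeAfb$dbc  (last char: 'c')
Last column: becfaAefAfdfCAb$bAAcAc
Original string S is at sorted index 15

Answer: becfaAefAfdfCAb$bAAcAc
15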